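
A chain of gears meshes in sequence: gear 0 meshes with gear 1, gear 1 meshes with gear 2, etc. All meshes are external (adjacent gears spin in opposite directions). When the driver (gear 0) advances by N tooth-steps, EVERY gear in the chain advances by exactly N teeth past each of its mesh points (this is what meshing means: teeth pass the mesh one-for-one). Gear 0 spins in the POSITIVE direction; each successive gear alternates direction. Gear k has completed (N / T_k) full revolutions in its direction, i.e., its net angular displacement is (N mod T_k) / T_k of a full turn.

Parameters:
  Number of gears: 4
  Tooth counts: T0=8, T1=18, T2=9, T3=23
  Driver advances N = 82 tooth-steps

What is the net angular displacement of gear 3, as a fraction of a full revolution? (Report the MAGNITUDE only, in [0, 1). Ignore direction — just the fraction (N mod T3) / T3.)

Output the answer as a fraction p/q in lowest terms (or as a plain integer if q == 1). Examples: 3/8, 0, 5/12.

Answer: 13/23

Derivation:
Chain of 4 gears, tooth counts: [8, 18, 9, 23]
  gear 0: T0=8, direction=positive, advance = 82 mod 8 = 2 teeth = 2/8 turn
  gear 1: T1=18, direction=negative, advance = 82 mod 18 = 10 teeth = 10/18 turn
  gear 2: T2=9, direction=positive, advance = 82 mod 9 = 1 teeth = 1/9 turn
  gear 3: T3=23, direction=negative, advance = 82 mod 23 = 13 teeth = 13/23 turn
Gear 3: 82 mod 23 = 13
Fraction = 13 / 23 = 13/23 (gcd(13,23)=1) = 13/23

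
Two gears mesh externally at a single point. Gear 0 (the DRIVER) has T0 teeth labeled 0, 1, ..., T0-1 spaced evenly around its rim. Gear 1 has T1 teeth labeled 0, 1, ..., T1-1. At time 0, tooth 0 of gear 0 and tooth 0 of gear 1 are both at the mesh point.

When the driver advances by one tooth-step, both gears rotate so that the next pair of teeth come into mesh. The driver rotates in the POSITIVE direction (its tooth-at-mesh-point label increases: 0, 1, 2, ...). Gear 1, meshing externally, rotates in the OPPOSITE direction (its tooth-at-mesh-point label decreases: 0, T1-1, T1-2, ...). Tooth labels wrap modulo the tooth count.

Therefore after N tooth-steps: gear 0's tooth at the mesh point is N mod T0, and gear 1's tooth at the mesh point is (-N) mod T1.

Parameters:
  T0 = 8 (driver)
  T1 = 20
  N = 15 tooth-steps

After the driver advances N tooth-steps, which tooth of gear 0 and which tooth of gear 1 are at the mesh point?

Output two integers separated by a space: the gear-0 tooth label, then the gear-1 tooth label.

Answer: 7 5

Derivation:
Gear 0 (driver, T0=8): tooth at mesh = N mod T0
  15 = 1 * 8 + 7, so 15 mod 8 = 7
  gear 0 tooth = 7
Gear 1 (driven, T1=20): tooth at mesh = (-N) mod T1
  15 = 0 * 20 + 15, so 15 mod 20 = 15
  (-15) mod 20 = (-15) mod 20 = 20 - 15 = 5
Mesh after 15 steps: gear-0 tooth 7 meets gear-1 tooth 5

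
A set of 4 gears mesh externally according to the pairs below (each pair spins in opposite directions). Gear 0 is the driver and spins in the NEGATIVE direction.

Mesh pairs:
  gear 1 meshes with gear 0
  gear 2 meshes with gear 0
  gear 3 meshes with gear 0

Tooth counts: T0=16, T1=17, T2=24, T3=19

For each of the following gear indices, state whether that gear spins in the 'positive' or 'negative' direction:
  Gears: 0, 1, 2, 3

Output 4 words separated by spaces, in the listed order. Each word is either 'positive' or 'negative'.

Answer: negative positive positive positive

Derivation:
Gear 0 (driver): negative (depth 0)
  gear 1: meshes with gear 0 -> depth 1 -> positive (opposite of gear 0)
  gear 2: meshes with gear 0 -> depth 1 -> positive (opposite of gear 0)
  gear 3: meshes with gear 0 -> depth 1 -> positive (opposite of gear 0)
Queried indices 0, 1, 2, 3 -> negative, positive, positive, positive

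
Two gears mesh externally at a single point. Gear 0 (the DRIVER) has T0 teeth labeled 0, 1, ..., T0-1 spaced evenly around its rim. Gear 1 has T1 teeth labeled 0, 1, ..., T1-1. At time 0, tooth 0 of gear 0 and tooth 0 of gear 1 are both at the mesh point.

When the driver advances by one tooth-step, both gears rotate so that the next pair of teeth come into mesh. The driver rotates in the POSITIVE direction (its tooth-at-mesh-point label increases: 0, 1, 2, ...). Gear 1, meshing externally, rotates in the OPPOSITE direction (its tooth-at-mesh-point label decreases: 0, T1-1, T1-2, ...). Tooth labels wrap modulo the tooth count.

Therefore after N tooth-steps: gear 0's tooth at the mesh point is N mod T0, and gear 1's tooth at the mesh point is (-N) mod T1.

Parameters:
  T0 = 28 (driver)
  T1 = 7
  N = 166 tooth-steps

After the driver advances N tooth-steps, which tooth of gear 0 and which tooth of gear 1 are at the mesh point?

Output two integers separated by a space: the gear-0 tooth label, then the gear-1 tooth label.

Gear 0 (driver, T0=28): tooth at mesh = N mod T0
  166 = 5 * 28 + 26, so 166 mod 28 = 26
  gear 0 tooth = 26
Gear 1 (driven, T1=7): tooth at mesh = (-N) mod T1
  166 = 23 * 7 + 5, so 166 mod 7 = 5
  (-166) mod 7 = (-5) mod 7 = 7 - 5 = 2
Mesh after 166 steps: gear-0 tooth 26 meets gear-1 tooth 2

Answer: 26 2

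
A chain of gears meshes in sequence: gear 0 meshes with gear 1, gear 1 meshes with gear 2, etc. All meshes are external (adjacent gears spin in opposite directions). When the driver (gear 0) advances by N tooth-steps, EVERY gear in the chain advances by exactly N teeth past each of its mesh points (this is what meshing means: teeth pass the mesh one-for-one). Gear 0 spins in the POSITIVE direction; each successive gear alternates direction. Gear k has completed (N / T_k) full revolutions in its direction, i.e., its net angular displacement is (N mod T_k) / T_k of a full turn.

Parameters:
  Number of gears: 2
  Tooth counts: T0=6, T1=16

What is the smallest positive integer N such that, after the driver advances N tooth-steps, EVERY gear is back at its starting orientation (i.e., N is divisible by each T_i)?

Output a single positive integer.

Gear k returns to start when N is a multiple of T_k.
All gears at start simultaneously when N is a common multiple of [6, 16]; the smallest such N is lcm(6, 16).
Start: lcm = T0 = 6
Fold in T1=16: gcd(6, 16) = 2; lcm(6, 16) = 6 * 16 / 2 = 96 / 2 = 48
Full cycle length = 48

Answer: 48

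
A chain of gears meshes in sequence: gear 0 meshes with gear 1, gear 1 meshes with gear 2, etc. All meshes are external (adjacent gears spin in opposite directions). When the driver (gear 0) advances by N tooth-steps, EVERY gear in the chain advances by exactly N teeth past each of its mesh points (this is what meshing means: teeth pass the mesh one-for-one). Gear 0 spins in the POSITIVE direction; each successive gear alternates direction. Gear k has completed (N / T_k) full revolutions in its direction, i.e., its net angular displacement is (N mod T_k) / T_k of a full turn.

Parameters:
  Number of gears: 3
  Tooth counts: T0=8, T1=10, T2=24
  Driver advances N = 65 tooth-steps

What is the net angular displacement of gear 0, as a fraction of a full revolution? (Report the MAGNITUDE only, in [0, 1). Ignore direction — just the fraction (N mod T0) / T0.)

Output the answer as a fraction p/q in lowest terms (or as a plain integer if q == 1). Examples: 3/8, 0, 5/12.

Answer: 1/8

Derivation:
Chain of 3 gears, tooth counts: [8, 10, 24]
  gear 0: T0=8, direction=positive, advance = 65 mod 8 = 1 teeth = 1/8 turn
  gear 1: T1=10, direction=negative, advance = 65 mod 10 = 5 teeth = 5/10 turn
  gear 2: T2=24, direction=positive, advance = 65 mod 24 = 17 teeth = 17/24 turn
Gear 0: 65 mod 8 = 1
Fraction = 1 / 8 = 1/8 (gcd(1,8)=1) = 1/8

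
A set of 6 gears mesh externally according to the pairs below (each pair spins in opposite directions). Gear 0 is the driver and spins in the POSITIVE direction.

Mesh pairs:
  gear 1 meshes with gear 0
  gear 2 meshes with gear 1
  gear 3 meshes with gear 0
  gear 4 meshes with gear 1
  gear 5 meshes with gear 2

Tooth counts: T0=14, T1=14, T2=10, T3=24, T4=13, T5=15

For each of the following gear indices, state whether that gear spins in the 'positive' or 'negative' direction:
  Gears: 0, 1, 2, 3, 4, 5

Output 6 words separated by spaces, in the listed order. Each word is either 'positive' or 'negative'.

Gear 0 (driver): positive (depth 0)
  gear 1: meshes with gear 0 -> depth 1 -> negative (opposite of gear 0)
  gear 2: meshes with gear 1 -> depth 2 -> positive (opposite of gear 1)
  gear 3: meshes with gear 0 -> depth 1 -> negative (opposite of gear 0)
  gear 4: meshes with gear 1 -> depth 2 -> positive (opposite of gear 1)
  gear 5: meshes with gear 2 -> depth 3 -> negative (opposite of gear 2)
Queried indices 0, 1, 2, 3, 4, 5 -> positive, negative, positive, negative, positive, negative

Answer: positive negative positive negative positive negative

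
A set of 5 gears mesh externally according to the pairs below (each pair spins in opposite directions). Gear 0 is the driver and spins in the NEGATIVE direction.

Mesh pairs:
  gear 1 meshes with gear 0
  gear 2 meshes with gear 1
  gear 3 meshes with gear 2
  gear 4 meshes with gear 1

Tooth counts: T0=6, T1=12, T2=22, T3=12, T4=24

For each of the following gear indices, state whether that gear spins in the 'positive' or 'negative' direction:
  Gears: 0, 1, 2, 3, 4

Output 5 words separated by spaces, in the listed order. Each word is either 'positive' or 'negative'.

Gear 0 (driver): negative (depth 0)
  gear 1: meshes with gear 0 -> depth 1 -> positive (opposite of gear 0)
  gear 2: meshes with gear 1 -> depth 2 -> negative (opposite of gear 1)
  gear 3: meshes with gear 2 -> depth 3 -> positive (opposite of gear 2)
  gear 4: meshes with gear 1 -> depth 2 -> negative (opposite of gear 1)
Queried indices 0, 1, 2, 3, 4 -> negative, positive, negative, positive, negative

Answer: negative positive negative positive negative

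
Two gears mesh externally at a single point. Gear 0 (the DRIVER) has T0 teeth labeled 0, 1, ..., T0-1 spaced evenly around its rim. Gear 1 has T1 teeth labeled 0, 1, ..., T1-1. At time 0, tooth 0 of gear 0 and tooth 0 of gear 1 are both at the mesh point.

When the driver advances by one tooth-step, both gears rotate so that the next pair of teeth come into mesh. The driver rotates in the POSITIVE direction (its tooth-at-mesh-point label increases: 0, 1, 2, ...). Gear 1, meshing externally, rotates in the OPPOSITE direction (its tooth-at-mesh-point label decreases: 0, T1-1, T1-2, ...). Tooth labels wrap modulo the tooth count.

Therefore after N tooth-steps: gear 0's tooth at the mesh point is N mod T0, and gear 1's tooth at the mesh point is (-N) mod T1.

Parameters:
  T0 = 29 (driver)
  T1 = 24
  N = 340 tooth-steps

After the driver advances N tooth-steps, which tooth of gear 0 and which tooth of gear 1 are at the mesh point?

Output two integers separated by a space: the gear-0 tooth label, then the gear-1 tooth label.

Answer: 21 20

Derivation:
Gear 0 (driver, T0=29): tooth at mesh = N mod T0
  340 = 11 * 29 + 21, so 340 mod 29 = 21
  gear 0 tooth = 21
Gear 1 (driven, T1=24): tooth at mesh = (-N) mod T1
  340 = 14 * 24 + 4, so 340 mod 24 = 4
  (-340) mod 24 = (-4) mod 24 = 24 - 4 = 20
Mesh after 340 steps: gear-0 tooth 21 meets gear-1 tooth 20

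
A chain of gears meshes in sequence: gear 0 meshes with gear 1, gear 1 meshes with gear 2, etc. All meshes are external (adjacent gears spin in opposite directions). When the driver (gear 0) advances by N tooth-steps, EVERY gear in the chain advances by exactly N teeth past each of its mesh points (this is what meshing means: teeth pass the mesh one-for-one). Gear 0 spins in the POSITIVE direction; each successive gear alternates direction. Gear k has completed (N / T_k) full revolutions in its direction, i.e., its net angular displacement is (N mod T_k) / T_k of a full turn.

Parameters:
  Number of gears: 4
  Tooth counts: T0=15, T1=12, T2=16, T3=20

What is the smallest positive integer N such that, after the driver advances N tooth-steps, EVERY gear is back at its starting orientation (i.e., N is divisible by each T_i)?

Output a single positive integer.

Answer: 240

Derivation:
Gear k returns to start when N is a multiple of T_k.
All gears at start simultaneously when N is a common multiple of [15, 12, 16, 20]; the smallest such N is lcm(15, 12, 16, 20).
Start: lcm = T0 = 15
Fold in T1=12: gcd(15, 12) = 3; lcm(15, 12) = 15 * 12 / 3 = 180 / 3 = 60
Fold in T2=16: gcd(60, 16) = 4; lcm(60, 16) = 60 * 16 / 4 = 960 / 4 = 240
Fold in T3=20: gcd(240, 20) = 20; lcm(240, 20) = 240 * 20 / 20 = 4800 / 20 = 240
Full cycle length = 240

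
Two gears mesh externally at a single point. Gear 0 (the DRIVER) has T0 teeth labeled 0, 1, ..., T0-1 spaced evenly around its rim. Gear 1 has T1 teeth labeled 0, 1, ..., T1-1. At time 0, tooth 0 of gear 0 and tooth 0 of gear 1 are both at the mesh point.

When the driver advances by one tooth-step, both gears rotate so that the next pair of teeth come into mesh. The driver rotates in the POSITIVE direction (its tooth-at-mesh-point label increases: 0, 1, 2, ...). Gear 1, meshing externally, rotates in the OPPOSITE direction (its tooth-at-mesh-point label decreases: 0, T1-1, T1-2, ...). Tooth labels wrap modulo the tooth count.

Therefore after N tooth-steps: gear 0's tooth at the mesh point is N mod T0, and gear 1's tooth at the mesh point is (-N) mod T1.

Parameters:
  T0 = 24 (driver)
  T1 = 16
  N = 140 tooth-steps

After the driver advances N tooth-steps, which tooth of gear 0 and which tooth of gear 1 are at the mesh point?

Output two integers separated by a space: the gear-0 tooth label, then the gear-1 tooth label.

Answer: 20 4

Derivation:
Gear 0 (driver, T0=24): tooth at mesh = N mod T0
  140 = 5 * 24 + 20, so 140 mod 24 = 20
  gear 0 tooth = 20
Gear 1 (driven, T1=16): tooth at mesh = (-N) mod T1
  140 = 8 * 16 + 12, so 140 mod 16 = 12
  (-140) mod 16 = (-12) mod 16 = 16 - 12 = 4
Mesh after 140 steps: gear-0 tooth 20 meets gear-1 tooth 4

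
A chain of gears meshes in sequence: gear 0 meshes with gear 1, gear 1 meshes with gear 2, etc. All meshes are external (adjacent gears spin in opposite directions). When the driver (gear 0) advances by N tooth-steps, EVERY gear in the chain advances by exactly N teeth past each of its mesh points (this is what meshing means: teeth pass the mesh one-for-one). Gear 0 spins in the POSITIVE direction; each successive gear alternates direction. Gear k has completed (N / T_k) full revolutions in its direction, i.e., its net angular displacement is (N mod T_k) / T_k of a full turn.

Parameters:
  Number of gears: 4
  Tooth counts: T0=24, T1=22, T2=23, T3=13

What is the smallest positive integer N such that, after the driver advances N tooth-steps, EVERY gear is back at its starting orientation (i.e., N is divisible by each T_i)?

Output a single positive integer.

Gear k returns to start when N is a multiple of T_k.
All gears at start simultaneously when N is a common multiple of [24, 22, 23, 13]; the smallest such N is lcm(24, 22, 23, 13).
Start: lcm = T0 = 24
Fold in T1=22: gcd(24, 22) = 2; lcm(24, 22) = 24 * 22 / 2 = 528 / 2 = 264
Fold in T2=23: gcd(264, 23) = 1; lcm(264, 23) = 264 * 23 / 1 = 6072 / 1 = 6072
Fold in T3=13: gcd(6072, 13) = 1; lcm(6072, 13) = 6072 * 13 / 1 = 78936 / 1 = 78936
Full cycle length = 78936

Answer: 78936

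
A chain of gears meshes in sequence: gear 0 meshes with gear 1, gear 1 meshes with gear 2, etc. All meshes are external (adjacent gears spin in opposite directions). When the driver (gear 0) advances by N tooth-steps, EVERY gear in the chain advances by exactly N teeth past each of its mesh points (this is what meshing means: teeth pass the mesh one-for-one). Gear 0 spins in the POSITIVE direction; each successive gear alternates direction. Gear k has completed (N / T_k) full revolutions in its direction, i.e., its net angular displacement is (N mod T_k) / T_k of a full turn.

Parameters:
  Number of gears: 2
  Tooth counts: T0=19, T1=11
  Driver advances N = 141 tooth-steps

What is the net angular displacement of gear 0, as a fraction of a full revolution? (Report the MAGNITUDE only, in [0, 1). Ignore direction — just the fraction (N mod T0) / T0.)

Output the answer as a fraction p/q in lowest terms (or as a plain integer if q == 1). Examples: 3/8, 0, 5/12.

Answer: 8/19

Derivation:
Chain of 2 gears, tooth counts: [19, 11]
  gear 0: T0=19, direction=positive, advance = 141 mod 19 = 8 teeth = 8/19 turn
  gear 1: T1=11, direction=negative, advance = 141 mod 11 = 9 teeth = 9/11 turn
Gear 0: 141 mod 19 = 8
Fraction = 8 / 19 = 8/19 (gcd(8,19)=1) = 8/19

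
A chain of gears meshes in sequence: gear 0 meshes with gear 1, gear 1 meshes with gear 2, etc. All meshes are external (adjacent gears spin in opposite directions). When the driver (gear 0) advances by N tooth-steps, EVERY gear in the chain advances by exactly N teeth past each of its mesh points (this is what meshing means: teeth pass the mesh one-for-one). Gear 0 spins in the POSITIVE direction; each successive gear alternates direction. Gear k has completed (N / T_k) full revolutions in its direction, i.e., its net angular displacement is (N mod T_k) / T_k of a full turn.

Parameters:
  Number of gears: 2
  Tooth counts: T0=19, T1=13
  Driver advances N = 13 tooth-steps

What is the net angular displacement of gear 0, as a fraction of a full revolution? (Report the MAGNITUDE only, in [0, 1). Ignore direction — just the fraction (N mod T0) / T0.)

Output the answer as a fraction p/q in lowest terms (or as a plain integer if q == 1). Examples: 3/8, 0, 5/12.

Chain of 2 gears, tooth counts: [19, 13]
  gear 0: T0=19, direction=positive, advance = 13 mod 19 = 13 teeth = 13/19 turn
  gear 1: T1=13, direction=negative, advance = 13 mod 13 = 0 teeth = 0/13 turn
Gear 0: 13 mod 19 = 13
Fraction = 13 / 19 = 13/19 (gcd(13,19)=1) = 13/19

Answer: 13/19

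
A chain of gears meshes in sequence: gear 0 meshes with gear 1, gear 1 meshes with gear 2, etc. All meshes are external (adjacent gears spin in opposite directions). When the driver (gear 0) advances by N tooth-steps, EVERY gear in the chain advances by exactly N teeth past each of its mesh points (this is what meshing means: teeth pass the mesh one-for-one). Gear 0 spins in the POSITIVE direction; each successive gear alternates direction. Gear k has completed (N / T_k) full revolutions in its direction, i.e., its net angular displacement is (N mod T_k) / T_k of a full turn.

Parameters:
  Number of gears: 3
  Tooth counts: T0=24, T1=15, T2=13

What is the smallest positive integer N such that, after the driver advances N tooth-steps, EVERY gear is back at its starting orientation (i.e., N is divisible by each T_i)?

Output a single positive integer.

Gear k returns to start when N is a multiple of T_k.
All gears at start simultaneously when N is a common multiple of [24, 15, 13]; the smallest such N is lcm(24, 15, 13).
Start: lcm = T0 = 24
Fold in T1=15: gcd(24, 15) = 3; lcm(24, 15) = 24 * 15 / 3 = 360 / 3 = 120
Fold in T2=13: gcd(120, 13) = 1; lcm(120, 13) = 120 * 13 / 1 = 1560 / 1 = 1560
Full cycle length = 1560

Answer: 1560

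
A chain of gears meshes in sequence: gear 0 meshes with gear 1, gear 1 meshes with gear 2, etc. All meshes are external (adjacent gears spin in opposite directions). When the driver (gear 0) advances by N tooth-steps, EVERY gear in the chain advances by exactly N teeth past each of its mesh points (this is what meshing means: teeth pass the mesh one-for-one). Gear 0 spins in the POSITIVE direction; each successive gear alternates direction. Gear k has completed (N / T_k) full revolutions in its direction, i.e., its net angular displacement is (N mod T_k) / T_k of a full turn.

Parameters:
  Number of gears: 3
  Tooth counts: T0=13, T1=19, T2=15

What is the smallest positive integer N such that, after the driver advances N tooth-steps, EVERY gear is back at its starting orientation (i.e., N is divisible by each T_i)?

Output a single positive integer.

Answer: 3705

Derivation:
Gear k returns to start when N is a multiple of T_k.
All gears at start simultaneously when N is a common multiple of [13, 19, 15]; the smallest such N is lcm(13, 19, 15).
Start: lcm = T0 = 13
Fold in T1=19: gcd(13, 19) = 1; lcm(13, 19) = 13 * 19 / 1 = 247 / 1 = 247
Fold in T2=15: gcd(247, 15) = 1; lcm(247, 15) = 247 * 15 / 1 = 3705 / 1 = 3705
Full cycle length = 3705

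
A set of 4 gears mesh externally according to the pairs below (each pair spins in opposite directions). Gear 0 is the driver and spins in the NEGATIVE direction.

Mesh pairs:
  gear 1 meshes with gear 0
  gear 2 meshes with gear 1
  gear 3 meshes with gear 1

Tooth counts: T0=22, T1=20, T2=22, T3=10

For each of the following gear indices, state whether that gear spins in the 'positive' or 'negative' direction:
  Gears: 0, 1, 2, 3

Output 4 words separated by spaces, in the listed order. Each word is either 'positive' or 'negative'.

Gear 0 (driver): negative (depth 0)
  gear 1: meshes with gear 0 -> depth 1 -> positive (opposite of gear 0)
  gear 2: meshes with gear 1 -> depth 2 -> negative (opposite of gear 1)
  gear 3: meshes with gear 1 -> depth 2 -> negative (opposite of gear 1)
Queried indices 0, 1, 2, 3 -> negative, positive, negative, negative

Answer: negative positive negative negative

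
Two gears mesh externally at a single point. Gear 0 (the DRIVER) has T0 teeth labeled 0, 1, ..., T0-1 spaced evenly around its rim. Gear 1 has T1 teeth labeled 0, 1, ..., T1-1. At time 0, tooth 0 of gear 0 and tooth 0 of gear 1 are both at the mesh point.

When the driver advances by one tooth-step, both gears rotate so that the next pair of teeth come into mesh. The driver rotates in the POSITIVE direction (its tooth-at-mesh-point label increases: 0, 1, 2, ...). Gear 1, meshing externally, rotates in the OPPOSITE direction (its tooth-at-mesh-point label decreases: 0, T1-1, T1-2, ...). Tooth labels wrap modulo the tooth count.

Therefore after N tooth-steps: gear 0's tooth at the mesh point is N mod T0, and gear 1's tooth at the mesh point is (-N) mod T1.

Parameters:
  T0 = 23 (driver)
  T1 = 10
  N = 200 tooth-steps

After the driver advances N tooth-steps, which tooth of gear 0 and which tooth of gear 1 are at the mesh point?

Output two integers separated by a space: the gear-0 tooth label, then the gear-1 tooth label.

Answer: 16 0

Derivation:
Gear 0 (driver, T0=23): tooth at mesh = N mod T0
  200 = 8 * 23 + 16, so 200 mod 23 = 16
  gear 0 tooth = 16
Gear 1 (driven, T1=10): tooth at mesh = (-N) mod T1
  200 = 20 * 10 + 0, so 200 mod 10 = 0
  (-200) mod 10 = 0
Mesh after 200 steps: gear-0 tooth 16 meets gear-1 tooth 0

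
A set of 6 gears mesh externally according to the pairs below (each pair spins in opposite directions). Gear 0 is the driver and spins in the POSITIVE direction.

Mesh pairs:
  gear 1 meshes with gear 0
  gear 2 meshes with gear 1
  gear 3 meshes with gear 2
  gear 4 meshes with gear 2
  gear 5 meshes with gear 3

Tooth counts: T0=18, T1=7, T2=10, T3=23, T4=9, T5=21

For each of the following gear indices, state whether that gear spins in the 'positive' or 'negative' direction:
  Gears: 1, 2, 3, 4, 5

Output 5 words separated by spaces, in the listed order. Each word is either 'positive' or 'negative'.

Gear 0 (driver): positive (depth 0)
  gear 1: meshes with gear 0 -> depth 1 -> negative (opposite of gear 0)
  gear 2: meshes with gear 1 -> depth 2 -> positive (opposite of gear 1)
  gear 3: meshes with gear 2 -> depth 3 -> negative (opposite of gear 2)
  gear 4: meshes with gear 2 -> depth 3 -> negative (opposite of gear 2)
  gear 5: meshes with gear 3 -> depth 4 -> positive (opposite of gear 3)
Queried indices 1, 2, 3, 4, 5 -> negative, positive, negative, negative, positive

Answer: negative positive negative negative positive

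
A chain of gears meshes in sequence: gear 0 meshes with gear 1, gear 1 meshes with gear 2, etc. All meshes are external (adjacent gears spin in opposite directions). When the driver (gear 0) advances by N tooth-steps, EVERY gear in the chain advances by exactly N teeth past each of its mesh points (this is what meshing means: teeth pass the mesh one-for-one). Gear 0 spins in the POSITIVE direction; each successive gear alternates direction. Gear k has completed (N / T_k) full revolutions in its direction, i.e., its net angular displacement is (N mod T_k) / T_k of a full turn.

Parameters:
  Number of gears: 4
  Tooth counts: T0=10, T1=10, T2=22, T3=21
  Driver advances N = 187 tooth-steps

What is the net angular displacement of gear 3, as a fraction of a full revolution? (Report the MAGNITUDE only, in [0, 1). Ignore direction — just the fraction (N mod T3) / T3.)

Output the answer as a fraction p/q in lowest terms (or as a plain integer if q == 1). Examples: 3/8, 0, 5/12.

Answer: 19/21

Derivation:
Chain of 4 gears, tooth counts: [10, 10, 22, 21]
  gear 0: T0=10, direction=positive, advance = 187 mod 10 = 7 teeth = 7/10 turn
  gear 1: T1=10, direction=negative, advance = 187 mod 10 = 7 teeth = 7/10 turn
  gear 2: T2=22, direction=positive, advance = 187 mod 22 = 11 teeth = 11/22 turn
  gear 3: T3=21, direction=negative, advance = 187 mod 21 = 19 teeth = 19/21 turn
Gear 3: 187 mod 21 = 19
Fraction = 19 / 21 = 19/21 (gcd(19,21)=1) = 19/21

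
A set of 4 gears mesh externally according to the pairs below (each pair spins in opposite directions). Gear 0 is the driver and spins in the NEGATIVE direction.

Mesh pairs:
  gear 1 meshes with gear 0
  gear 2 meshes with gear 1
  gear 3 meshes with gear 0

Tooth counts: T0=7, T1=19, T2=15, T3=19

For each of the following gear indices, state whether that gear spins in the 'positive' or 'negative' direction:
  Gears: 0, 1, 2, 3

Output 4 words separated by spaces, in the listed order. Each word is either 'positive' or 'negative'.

Gear 0 (driver): negative (depth 0)
  gear 1: meshes with gear 0 -> depth 1 -> positive (opposite of gear 0)
  gear 2: meshes with gear 1 -> depth 2 -> negative (opposite of gear 1)
  gear 3: meshes with gear 0 -> depth 1 -> positive (opposite of gear 0)
Queried indices 0, 1, 2, 3 -> negative, positive, negative, positive

Answer: negative positive negative positive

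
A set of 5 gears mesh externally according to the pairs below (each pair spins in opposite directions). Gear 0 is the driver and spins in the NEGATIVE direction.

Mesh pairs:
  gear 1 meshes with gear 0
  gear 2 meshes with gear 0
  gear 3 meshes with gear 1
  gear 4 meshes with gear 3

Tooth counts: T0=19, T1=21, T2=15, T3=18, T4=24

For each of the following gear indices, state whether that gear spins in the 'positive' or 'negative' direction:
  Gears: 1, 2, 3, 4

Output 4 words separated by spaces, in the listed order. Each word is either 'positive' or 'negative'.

Gear 0 (driver): negative (depth 0)
  gear 1: meshes with gear 0 -> depth 1 -> positive (opposite of gear 0)
  gear 2: meshes with gear 0 -> depth 1 -> positive (opposite of gear 0)
  gear 3: meshes with gear 1 -> depth 2 -> negative (opposite of gear 1)
  gear 4: meshes with gear 3 -> depth 3 -> positive (opposite of gear 3)
Queried indices 1, 2, 3, 4 -> positive, positive, negative, positive

Answer: positive positive negative positive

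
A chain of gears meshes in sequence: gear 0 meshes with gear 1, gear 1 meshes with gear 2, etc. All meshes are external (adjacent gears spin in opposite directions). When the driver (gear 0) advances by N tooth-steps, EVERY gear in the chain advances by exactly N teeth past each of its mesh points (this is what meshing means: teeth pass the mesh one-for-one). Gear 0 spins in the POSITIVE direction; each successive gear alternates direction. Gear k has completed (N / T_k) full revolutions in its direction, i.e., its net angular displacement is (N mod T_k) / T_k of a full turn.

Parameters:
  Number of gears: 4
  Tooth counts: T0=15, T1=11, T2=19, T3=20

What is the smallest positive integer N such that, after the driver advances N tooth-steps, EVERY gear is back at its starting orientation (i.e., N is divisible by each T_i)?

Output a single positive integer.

Answer: 12540

Derivation:
Gear k returns to start when N is a multiple of T_k.
All gears at start simultaneously when N is a common multiple of [15, 11, 19, 20]; the smallest such N is lcm(15, 11, 19, 20).
Start: lcm = T0 = 15
Fold in T1=11: gcd(15, 11) = 1; lcm(15, 11) = 15 * 11 / 1 = 165 / 1 = 165
Fold in T2=19: gcd(165, 19) = 1; lcm(165, 19) = 165 * 19 / 1 = 3135 / 1 = 3135
Fold in T3=20: gcd(3135, 20) = 5; lcm(3135, 20) = 3135 * 20 / 5 = 62700 / 5 = 12540
Full cycle length = 12540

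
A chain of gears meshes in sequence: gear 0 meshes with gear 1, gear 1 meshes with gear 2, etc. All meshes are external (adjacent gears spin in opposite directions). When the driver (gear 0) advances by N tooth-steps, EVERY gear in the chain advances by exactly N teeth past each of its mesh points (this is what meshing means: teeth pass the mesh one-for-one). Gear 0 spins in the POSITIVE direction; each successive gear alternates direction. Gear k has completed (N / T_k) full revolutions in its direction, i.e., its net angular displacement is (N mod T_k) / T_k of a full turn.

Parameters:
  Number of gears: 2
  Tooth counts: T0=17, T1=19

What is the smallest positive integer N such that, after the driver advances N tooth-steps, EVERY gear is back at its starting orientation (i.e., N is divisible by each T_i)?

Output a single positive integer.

Answer: 323

Derivation:
Gear k returns to start when N is a multiple of T_k.
All gears at start simultaneously when N is a common multiple of [17, 19]; the smallest such N is lcm(17, 19).
Start: lcm = T0 = 17
Fold in T1=19: gcd(17, 19) = 1; lcm(17, 19) = 17 * 19 / 1 = 323 / 1 = 323
Full cycle length = 323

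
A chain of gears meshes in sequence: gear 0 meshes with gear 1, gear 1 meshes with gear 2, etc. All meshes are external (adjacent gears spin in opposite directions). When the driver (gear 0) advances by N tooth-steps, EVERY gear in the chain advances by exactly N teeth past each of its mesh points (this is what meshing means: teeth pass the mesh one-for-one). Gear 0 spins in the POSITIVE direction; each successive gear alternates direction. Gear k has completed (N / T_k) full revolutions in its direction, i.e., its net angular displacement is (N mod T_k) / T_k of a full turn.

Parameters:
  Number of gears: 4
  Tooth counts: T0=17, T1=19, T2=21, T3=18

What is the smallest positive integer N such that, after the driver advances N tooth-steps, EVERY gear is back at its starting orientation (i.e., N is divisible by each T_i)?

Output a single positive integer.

Gear k returns to start when N is a multiple of T_k.
All gears at start simultaneously when N is a common multiple of [17, 19, 21, 18]; the smallest such N is lcm(17, 19, 21, 18).
Start: lcm = T0 = 17
Fold in T1=19: gcd(17, 19) = 1; lcm(17, 19) = 17 * 19 / 1 = 323 / 1 = 323
Fold in T2=21: gcd(323, 21) = 1; lcm(323, 21) = 323 * 21 / 1 = 6783 / 1 = 6783
Fold in T3=18: gcd(6783, 18) = 3; lcm(6783, 18) = 6783 * 18 / 3 = 122094 / 3 = 40698
Full cycle length = 40698

Answer: 40698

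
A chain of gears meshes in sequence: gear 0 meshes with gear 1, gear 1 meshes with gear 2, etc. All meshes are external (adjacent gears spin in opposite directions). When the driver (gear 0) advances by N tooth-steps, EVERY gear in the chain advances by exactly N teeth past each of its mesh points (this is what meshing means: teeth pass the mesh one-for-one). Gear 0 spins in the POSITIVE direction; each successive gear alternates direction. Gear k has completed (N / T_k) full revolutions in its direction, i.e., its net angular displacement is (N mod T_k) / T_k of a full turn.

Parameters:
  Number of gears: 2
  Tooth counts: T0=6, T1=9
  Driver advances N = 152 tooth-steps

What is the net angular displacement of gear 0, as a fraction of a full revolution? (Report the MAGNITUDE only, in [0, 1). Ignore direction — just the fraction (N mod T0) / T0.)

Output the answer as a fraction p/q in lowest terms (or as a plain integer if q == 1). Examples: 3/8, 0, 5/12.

Answer: 1/3

Derivation:
Chain of 2 gears, tooth counts: [6, 9]
  gear 0: T0=6, direction=positive, advance = 152 mod 6 = 2 teeth = 2/6 turn
  gear 1: T1=9, direction=negative, advance = 152 mod 9 = 8 teeth = 8/9 turn
Gear 0: 152 mod 6 = 2
Fraction = 2 / 6 = 1/3 (gcd(2,6)=2) = 1/3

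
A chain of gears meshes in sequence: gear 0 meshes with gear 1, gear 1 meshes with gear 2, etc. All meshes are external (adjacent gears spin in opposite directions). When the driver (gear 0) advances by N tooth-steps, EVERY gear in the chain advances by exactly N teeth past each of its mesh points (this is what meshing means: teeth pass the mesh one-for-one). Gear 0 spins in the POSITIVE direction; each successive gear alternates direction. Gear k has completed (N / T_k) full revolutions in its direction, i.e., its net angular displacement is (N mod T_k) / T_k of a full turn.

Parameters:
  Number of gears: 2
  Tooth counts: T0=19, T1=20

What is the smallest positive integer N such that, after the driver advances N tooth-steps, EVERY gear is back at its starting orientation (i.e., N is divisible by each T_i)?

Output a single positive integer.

Gear k returns to start when N is a multiple of T_k.
All gears at start simultaneously when N is a common multiple of [19, 20]; the smallest such N is lcm(19, 20).
Start: lcm = T0 = 19
Fold in T1=20: gcd(19, 20) = 1; lcm(19, 20) = 19 * 20 / 1 = 380 / 1 = 380
Full cycle length = 380

Answer: 380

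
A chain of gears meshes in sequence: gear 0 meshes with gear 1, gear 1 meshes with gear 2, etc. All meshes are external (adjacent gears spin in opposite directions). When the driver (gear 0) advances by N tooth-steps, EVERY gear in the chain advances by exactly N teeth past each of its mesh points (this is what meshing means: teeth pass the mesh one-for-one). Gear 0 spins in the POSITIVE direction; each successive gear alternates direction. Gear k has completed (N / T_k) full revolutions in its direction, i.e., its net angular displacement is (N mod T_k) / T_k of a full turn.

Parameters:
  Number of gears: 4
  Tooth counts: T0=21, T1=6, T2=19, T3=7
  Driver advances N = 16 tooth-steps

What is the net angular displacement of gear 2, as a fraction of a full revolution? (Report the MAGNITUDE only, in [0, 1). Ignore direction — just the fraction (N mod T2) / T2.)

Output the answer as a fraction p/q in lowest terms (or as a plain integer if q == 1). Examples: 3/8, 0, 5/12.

Chain of 4 gears, tooth counts: [21, 6, 19, 7]
  gear 0: T0=21, direction=positive, advance = 16 mod 21 = 16 teeth = 16/21 turn
  gear 1: T1=6, direction=negative, advance = 16 mod 6 = 4 teeth = 4/6 turn
  gear 2: T2=19, direction=positive, advance = 16 mod 19 = 16 teeth = 16/19 turn
  gear 3: T3=7, direction=negative, advance = 16 mod 7 = 2 teeth = 2/7 turn
Gear 2: 16 mod 19 = 16
Fraction = 16 / 19 = 16/19 (gcd(16,19)=1) = 16/19

Answer: 16/19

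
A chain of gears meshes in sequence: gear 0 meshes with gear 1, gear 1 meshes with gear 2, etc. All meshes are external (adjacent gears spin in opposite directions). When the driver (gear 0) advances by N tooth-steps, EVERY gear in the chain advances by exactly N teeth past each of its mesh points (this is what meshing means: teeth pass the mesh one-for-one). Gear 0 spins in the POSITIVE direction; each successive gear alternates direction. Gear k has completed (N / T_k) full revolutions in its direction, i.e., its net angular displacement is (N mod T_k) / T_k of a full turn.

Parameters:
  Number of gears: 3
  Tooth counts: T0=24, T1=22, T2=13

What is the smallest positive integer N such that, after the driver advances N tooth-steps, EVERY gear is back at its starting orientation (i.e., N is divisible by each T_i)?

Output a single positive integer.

Gear k returns to start when N is a multiple of T_k.
All gears at start simultaneously when N is a common multiple of [24, 22, 13]; the smallest such N is lcm(24, 22, 13).
Start: lcm = T0 = 24
Fold in T1=22: gcd(24, 22) = 2; lcm(24, 22) = 24 * 22 / 2 = 528 / 2 = 264
Fold in T2=13: gcd(264, 13) = 1; lcm(264, 13) = 264 * 13 / 1 = 3432 / 1 = 3432
Full cycle length = 3432

Answer: 3432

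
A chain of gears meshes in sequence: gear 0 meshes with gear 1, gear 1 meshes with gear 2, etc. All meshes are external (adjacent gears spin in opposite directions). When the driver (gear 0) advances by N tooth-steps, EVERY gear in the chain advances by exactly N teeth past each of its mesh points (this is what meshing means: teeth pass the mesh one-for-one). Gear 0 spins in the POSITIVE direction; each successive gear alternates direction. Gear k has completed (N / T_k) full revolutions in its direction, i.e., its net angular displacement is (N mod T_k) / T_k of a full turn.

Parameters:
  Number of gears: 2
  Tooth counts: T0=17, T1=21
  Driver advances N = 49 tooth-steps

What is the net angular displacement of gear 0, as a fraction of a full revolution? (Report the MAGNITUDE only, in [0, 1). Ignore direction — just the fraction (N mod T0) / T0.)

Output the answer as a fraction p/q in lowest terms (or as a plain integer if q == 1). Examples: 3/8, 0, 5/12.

Chain of 2 gears, tooth counts: [17, 21]
  gear 0: T0=17, direction=positive, advance = 49 mod 17 = 15 teeth = 15/17 turn
  gear 1: T1=21, direction=negative, advance = 49 mod 21 = 7 teeth = 7/21 turn
Gear 0: 49 mod 17 = 15
Fraction = 15 / 17 = 15/17 (gcd(15,17)=1) = 15/17

Answer: 15/17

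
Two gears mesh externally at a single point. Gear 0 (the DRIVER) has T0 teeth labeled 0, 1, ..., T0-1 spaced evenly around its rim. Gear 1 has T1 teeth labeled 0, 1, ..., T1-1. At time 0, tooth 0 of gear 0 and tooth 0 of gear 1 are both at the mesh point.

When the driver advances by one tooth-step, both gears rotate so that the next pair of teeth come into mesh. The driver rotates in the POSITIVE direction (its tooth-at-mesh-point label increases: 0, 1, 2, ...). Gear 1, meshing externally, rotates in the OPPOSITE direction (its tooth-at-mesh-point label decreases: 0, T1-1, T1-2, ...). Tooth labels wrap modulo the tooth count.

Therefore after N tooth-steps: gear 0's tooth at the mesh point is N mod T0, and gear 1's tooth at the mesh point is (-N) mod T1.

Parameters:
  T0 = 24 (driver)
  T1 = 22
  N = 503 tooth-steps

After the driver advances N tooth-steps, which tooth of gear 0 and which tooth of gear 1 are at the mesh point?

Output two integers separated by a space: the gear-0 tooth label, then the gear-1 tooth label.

Gear 0 (driver, T0=24): tooth at mesh = N mod T0
  503 = 20 * 24 + 23, so 503 mod 24 = 23
  gear 0 tooth = 23
Gear 1 (driven, T1=22): tooth at mesh = (-N) mod T1
  503 = 22 * 22 + 19, so 503 mod 22 = 19
  (-503) mod 22 = (-19) mod 22 = 22 - 19 = 3
Mesh after 503 steps: gear-0 tooth 23 meets gear-1 tooth 3

Answer: 23 3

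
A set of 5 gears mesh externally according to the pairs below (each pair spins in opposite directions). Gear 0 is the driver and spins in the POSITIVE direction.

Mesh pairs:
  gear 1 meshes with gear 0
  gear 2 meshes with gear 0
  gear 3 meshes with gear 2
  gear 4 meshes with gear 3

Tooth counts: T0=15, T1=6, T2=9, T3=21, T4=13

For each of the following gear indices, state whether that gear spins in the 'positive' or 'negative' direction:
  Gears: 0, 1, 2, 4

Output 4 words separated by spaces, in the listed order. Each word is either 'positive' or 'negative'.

Gear 0 (driver): positive (depth 0)
  gear 1: meshes with gear 0 -> depth 1 -> negative (opposite of gear 0)
  gear 2: meshes with gear 0 -> depth 1 -> negative (opposite of gear 0)
  gear 3: meshes with gear 2 -> depth 2 -> positive (opposite of gear 2)
  gear 4: meshes with gear 3 -> depth 3 -> negative (opposite of gear 3)
Queried indices 0, 1, 2, 4 -> positive, negative, negative, negative

Answer: positive negative negative negative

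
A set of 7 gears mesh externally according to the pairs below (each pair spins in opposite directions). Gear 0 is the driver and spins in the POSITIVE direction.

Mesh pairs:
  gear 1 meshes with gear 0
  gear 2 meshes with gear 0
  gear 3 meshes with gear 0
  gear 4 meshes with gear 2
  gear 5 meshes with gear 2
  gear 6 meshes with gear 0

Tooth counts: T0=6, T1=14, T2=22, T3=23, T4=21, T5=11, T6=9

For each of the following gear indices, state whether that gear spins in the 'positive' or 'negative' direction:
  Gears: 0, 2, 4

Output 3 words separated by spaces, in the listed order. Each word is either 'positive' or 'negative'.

Gear 0 (driver): positive (depth 0)
  gear 1: meshes with gear 0 -> depth 1 -> negative (opposite of gear 0)
  gear 2: meshes with gear 0 -> depth 1 -> negative (opposite of gear 0)
  gear 3: meshes with gear 0 -> depth 1 -> negative (opposite of gear 0)
  gear 4: meshes with gear 2 -> depth 2 -> positive (opposite of gear 2)
  gear 5: meshes with gear 2 -> depth 2 -> positive (opposite of gear 2)
  gear 6: meshes with gear 0 -> depth 1 -> negative (opposite of gear 0)
Queried indices 0, 2, 4 -> positive, negative, positive

Answer: positive negative positive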